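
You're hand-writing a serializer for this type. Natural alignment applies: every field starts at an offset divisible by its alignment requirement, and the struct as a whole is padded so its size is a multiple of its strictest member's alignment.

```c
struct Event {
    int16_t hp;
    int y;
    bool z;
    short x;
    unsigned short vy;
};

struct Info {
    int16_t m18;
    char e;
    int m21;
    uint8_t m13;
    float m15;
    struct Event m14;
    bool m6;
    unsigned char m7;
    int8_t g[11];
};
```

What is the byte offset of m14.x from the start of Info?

26

Event: @0: hp [2B, align 2] → 2; +2 pad (align 4); @4: y [4B, align 4] → 8; @8: z [1B, align 1] → 9; +1 pad (align 2); @10: x [2B, align 2] → 12; @12: vy [2B, align 2] → 14; +2 tail pad (align 4); size 16, align 4
@0: m18 [2B, align 2] → 2
@2: e [1B, align 1] → 3
+1 pad (align 4)
@4: m21 [4B, align 4] → 8
@8: m13 [1B, align 1] → 9
+3 pad (align 4)
@12: m15 [4B, align 4] → 16
@16: m14 [16B, align 4] → 32
within Event: x at 10
16 + 10 = 26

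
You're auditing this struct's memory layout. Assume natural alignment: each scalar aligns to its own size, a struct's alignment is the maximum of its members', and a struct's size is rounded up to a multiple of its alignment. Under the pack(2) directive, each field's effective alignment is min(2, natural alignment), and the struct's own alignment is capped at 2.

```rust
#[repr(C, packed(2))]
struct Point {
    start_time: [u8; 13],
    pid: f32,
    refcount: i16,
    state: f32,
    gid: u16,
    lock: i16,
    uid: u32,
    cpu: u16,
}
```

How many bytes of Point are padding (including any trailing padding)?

0..13  start_time  (13B, 1-aligned)
13..14  -- padding (1B)
14..18  pid  (4B, 2-aligned)
18..20  refcount  (2B, 2-aligned)
20..24  state  (4B, 2-aligned)
24..26  gid  (2B, 2-aligned)
26..28  lock  (2B, 2-aligned)
28..32  uid  (4B, 2-aligned)
32..34  cpu  (2B, 2-aligned)
sizeof = 34, alignof = 2
data bytes 33, size 34 → padding 1

1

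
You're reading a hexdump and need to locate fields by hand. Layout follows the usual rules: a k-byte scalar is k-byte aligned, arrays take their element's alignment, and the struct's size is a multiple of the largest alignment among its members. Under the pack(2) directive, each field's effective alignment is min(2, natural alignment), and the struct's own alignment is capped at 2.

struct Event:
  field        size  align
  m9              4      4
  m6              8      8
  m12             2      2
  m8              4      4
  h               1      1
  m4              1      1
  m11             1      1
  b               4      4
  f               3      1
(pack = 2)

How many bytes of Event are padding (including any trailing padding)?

2

@0: m9 [4B, align 2] → 4
@4: m6 [8B, align 2] → 12
@12: m12 [2B, align 2] → 14
@14: m8 [4B, align 2] → 18
@18: h [1B, align 1] → 19
@19: m4 [1B, align 1] → 20
@20: m11 [1B, align 1] → 21
+1 pad (align 2)
@22: b [4B, align 2] → 26
@26: f [3B, align 1] → 29
+1 tail pad (align 2)
size 30, align 2
data bytes 28, size 30 → padding 2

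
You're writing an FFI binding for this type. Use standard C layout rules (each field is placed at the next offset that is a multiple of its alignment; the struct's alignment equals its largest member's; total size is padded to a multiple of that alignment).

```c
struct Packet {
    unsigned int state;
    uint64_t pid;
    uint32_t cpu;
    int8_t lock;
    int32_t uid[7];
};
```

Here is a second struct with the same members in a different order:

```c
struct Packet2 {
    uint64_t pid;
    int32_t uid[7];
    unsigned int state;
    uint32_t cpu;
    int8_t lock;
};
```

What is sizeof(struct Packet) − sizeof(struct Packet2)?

8

state at 0 (size 4, align 4) → ends 4
pad 4 to align 8 for pid
pid at 8 (size 8, align 8) → ends 16
cpu at 16 (size 4, align 4) → ends 20
lock at 20 (size 1, align 1) → ends 21
pad 3 to align 4 for uid
uid at 24 (size 28, align 4) → ends 52
tail pad 4 to reach multiple of 8
total 56 bytes, alignment 8
— Packet2 —
pid at 0 (size 8, align 8) → ends 8
uid at 8 (size 28, align 4) → ends 36
state at 36 (size 4, align 4) → ends 40
cpu at 40 (size 4, align 4) → ends 44
lock at 44 (size 1, align 1) → ends 45
tail pad 3 to reach multiple of 8
total 48 bytes, alignment 8
56 − 48 = 8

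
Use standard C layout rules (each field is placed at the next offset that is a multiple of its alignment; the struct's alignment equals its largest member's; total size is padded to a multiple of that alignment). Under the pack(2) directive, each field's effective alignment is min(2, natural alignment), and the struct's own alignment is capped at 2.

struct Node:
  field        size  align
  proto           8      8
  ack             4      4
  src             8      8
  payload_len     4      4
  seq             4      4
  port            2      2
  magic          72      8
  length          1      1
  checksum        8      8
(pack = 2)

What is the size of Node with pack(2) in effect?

112

0..8  proto  (8B, 2-aligned)
8..12  ack  (4B, 2-aligned)
12..20  src  (8B, 2-aligned)
20..24  payload_len  (4B, 2-aligned)
24..28  seq  (4B, 2-aligned)
28..30  port  (2B, 2-aligned)
30..102  magic  (72B, 2-aligned)
102..103  length  (1B, 1-aligned)
103..104  -- padding (1B)
104..112  checksum  (8B, 2-aligned)
sizeof = 112, alignof = 2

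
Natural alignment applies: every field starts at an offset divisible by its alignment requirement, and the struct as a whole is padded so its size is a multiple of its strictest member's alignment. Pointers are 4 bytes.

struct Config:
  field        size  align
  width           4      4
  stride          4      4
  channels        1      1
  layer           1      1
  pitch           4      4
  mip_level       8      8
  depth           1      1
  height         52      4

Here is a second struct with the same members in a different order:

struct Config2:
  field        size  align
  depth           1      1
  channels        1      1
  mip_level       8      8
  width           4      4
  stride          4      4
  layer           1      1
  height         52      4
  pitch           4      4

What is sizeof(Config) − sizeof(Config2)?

-8

width at 0 (size 4, align 4) → ends 4
stride at 4 (size 4, align 4) → ends 8
channels at 8 (size 1, align 1) → ends 9
layer at 9 (size 1, align 1) → ends 10
pad 2 to align 4 for pitch
pitch at 12 (size 4, align 4) → ends 16
mip_level at 16 (size 8, align 8) → ends 24
depth at 24 (size 1, align 1) → ends 25
pad 3 to align 4 for height
height at 28 (size 52, align 4) → ends 80
total 80 bytes, alignment 8
— Config2 —
depth at 0 (size 1, align 1) → ends 1
channels at 1 (size 1, align 1) → ends 2
pad 6 to align 8 for mip_level
mip_level at 8 (size 8, align 8) → ends 16
width at 16 (size 4, align 4) → ends 20
stride at 20 (size 4, align 4) → ends 24
layer at 24 (size 1, align 1) → ends 25
pad 3 to align 4 for height
height at 28 (size 52, align 4) → ends 80
pitch at 80 (size 4, align 4) → ends 84
tail pad 4 to reach multiple of 8
total 88 bytes, alignment 8
80 − 88 = -8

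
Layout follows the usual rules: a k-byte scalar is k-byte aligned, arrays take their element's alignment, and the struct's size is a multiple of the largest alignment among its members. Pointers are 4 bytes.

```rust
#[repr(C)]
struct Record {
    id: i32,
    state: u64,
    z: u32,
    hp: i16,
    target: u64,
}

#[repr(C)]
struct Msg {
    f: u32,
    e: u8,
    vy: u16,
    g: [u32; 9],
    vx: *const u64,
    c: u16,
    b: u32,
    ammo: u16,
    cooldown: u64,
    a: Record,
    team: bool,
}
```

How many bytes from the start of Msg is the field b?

52

Record: id at 0 (size 4, align 4) → ends 4; pad 4 to align 8 for state; state at 8 (size 8, align 8) → ends 16; z at 16 (size 4, align 4) → ends 20; hp at 20 (size 2, align 2) → ends 22; pad 2 to align 8 for target; target at 24 (size 8, align 8) → ends 32; total 32 bytes, alignment 8
f at 0 (size 4, align 4) → ends 4
e at 4 (size 1, align 1) → ends 5
pad 1 to align 2 for vy
vy at 6 (size 2, align 2) → ends 8
g at 8 (size 36, align 4) → ends 44
vx at 44 (size 4, align 4) → ends 48
c at 48 (size 2, align 2) → ends 50
pad 2 to align 4 for b
b at 52 (size 4, align 4) → ends 56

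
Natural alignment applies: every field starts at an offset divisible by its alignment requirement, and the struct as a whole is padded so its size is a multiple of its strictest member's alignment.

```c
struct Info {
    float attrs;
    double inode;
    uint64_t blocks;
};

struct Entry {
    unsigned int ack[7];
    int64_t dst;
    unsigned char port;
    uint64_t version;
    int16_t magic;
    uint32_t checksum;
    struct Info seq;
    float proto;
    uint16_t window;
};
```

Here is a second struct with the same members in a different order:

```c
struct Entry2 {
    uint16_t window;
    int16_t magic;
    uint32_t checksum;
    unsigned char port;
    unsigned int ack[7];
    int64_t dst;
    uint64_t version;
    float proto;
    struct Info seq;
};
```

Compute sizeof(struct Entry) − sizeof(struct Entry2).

Info: 0..4  attrs  (4B, 4-aligned); 4..8  -- padding (4B); 8..16  inode  (8B, 8-aligned); 16..24  blocks  (8B, 8-aligned); sizeof = 24, alignof = 8
0..28  ack  (28B, 4-aligned)
28..32  -- padding (4B)
32..40  dst  (8B, 8-aligned)
40..41  port  (1B, 1-aligned)
41..48  -- padding (7B)
48..56  version  (8B, 8-aligned)
56..58  magic  (2B, 2-aligned)
58..60  -- padding (2B)
60..64  checksum  (4B, 4-aligned)
64..88  seq  (24B, 8-aligned)
88..92  proto  (4B, 4-aligned)
92..94  window  (2B, 2-aligned)
94..96  -- tail padding (2B)
sizeof = 96, alignof = 8
— Entry2 —
0..2  window  (2B, 2-aligned)
2..4  magic  (2B, 2-aligned)
4..8  checksum  (4B, 4-aligned)
8..9  port  (1B, 1-aligned)
9..12  -- padding (3B)
12..40  ack  (28B, 4-aligned)
40..48  dst  (8B, 8-aligned)
48..56  version  (8B, 8-aligned)
56..60  proto  (4B, 4-aligned)
60..64  -- padding (4B)
64..88  seq  (24B, 8-aligned)
sizeof = 88, alignof = 8
96 − 88 = 8

8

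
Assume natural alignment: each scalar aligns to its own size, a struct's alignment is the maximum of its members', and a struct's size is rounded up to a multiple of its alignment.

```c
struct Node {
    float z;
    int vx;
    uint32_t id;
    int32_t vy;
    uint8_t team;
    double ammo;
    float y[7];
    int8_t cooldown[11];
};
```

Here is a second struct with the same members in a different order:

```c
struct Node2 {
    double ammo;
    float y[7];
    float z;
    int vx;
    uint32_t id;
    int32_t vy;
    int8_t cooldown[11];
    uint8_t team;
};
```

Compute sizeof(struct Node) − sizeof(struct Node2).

8

0..4  z  (4B, 4-aligned)
4..8  vx  (4B, 4-aligned)
8..12  id  (4B, 4-aligned)
12..16  vy  (4B, 4-aligned)
16..17  team  (1B, 1-aligned)
17..24  -- padding (7B)
24..32  ammo  (8B, 8-aligned)
32..60  y  (28B, 4-aligned)
60..71  cooldown  (11B, 1-aligned)
71..72  -- tail padding (1B)
sizeof = 72, alignof = 8
— Node2 —
0..8  ammo  (8B, 8-aligned)
8..36  y  (28B, 4-aligned)
36..40  z  (4B, 4-aligned)
40..44  vx  (4B, 4-aligned)
44..48  id  (4B, 4-aligned)
48..52  vy  (4B, 4-aligned)
52..63  cooldown  (11B, 1-aligned)
63..64  team  (1B, 1-aligned)
sizeof = 64, alignof = 8
72 − 64 = 8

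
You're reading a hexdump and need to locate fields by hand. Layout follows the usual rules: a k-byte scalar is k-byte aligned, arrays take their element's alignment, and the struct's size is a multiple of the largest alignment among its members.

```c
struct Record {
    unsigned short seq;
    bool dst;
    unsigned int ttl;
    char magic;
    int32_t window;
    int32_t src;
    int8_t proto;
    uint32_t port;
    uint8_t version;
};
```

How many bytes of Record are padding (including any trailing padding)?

0..2  seq  (2B, 2-aligned)
2..3  dst  (1B, 1-aligned)
3..4  -- padding (1B)
4..8  ttl  (4B, 4-aligned)
8..9  magic  (1B, 1-aligned)
9..12  -- padding (3B)
12..16  window  (4B, 4-aligned)
16..20  src  (4B, 4-aligned)
20..21  proto  (1B, 1-aligned)
21..24  -- padding (3B)
24..28  port  (4B, 4-aligned)
28..29  version  (1B, 1-aligned)
29..32  -- tail padding (3B)
sizeof = 32, alignof = 4
data bytes 22, size 32 → padding 10

10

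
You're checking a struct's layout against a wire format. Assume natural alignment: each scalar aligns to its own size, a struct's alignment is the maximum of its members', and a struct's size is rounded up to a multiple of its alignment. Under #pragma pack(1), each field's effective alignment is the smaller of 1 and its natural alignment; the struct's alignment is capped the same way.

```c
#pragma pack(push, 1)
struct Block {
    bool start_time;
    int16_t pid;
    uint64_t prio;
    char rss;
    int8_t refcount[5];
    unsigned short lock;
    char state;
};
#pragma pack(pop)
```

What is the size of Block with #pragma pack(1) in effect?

20

0..1  start_time  (1B, 1-aligned)
1..3  pid  (2B, 1-aligned)
3..11  prio  (8B, 1-aligned)
11..12  rss  (1B, 1-aligned)
12..17  refcount  (5B, 1-aligned)
17..19  lock  (2B, 1-aligned)
19..20  state  (1B, 1-aligned)
sizeof = 20, alignof = 1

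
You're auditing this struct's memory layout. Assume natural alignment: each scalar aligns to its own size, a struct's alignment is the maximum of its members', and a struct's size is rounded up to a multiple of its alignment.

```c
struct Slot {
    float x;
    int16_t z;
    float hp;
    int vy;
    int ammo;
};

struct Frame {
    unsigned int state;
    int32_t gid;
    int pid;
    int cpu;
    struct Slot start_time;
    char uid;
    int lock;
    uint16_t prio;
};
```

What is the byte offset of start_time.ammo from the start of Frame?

Slot: @0: x [4B, align 4] → 4; @4: z [2B, align 2] → 6; +2 pad (align 4); @8: hp [4B, align 4] → 12; @12: vy [4B, align 4] → 16; @16: ammo [4B, align 4] → 20; size 20, align 4
@0: state [4B, align 4] → 4
@4: gid [4B, align 4] → 8
@8: pid [4B, align 4] → 12
@12: cpu [4B, align 4] → 16
@16: start_time [20B, align 4] → 36
within Slot: ammo at 16
16 + 16 = 32

32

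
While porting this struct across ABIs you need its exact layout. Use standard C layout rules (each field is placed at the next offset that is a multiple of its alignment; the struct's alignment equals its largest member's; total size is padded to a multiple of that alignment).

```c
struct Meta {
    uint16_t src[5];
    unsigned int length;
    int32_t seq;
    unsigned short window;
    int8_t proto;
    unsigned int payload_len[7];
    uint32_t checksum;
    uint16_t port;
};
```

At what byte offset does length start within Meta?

src at 0 (size 10, align 2) → ends 10
pad 2 to align 4 for length
length at 12 (size 4, align 4) → ends 16

12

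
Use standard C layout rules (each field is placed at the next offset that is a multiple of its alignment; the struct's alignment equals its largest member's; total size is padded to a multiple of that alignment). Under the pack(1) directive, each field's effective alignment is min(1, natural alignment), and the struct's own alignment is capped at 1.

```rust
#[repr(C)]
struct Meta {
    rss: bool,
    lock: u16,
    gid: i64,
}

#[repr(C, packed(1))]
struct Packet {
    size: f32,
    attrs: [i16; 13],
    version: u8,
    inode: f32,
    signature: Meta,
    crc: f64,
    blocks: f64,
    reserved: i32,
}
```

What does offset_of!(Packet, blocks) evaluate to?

Meta: rss at 0 (size 1, align 1) → ends 1; pad 1 to align 2 for lock; lock at 2 (size 2, align 2) → ends 4; pad 4 to align 8 for gid; gid at 8 (size 8, align 8) → ends 16; total 16 bytes, alignment 8
size at 0 (size 4, align 1) → ends 4
attrs at 4 (size 26, align 1) → ends 30
version at 30 (size 1, align 1) → ends 31
inode at 31 (size 4, align 1) → ends 35
signature at 35 (size 16, align 1) → ends 51
crc at 51 (size 8, align 1) → ends 59
blocks at 59 (size 8, align 1) → ends 67

59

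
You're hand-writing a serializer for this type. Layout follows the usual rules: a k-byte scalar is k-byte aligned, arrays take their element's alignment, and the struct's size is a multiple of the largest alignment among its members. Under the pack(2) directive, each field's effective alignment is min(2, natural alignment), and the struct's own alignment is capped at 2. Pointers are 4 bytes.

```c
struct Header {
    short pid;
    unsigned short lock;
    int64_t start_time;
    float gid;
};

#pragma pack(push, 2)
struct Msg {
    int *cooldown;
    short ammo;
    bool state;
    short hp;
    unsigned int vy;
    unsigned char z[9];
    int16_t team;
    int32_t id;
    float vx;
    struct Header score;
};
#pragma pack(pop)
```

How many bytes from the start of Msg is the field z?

Header: @0: pid [2B, align 2] → 2; @2: lock [2B, align 2] → 4; +4 pad (align 8); @8: start_time [8B, align 8] → 16; @16: gid [4B, align 4] → 20; +4 tail pad (align 8); size 24, align 8
@0: cooldown [4B, align 2] → 4
@4: ammo [2B, align 2] → 6
@6: state [1B, align 1] → 7
+1 pad (align 2)
@8: hp [2B, align 2] → 10
@10: vy [4B, align 2] → 14
@14: z [9B, align 1] → 23

14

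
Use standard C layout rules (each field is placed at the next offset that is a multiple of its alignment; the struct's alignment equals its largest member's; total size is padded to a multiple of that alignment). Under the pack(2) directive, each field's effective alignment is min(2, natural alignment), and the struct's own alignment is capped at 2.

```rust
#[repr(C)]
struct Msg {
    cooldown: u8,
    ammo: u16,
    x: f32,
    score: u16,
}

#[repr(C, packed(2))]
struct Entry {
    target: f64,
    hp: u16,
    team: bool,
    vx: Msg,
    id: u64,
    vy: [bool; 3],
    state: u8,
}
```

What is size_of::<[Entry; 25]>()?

900

Msg: cooldown at 0 (size 1, align 1) → ends 1; pad 1 to align 2 for ammo; ammo at 2 (size 2, align 2) → ends 4; x at 4 (size 4, align 4) → ends 8; score at 8 (size 2, align 2) → ends 10; tail pad 2 to reach multiple of 4; total 12 bytes, alignment 4
target at 0 (size 8, align 2) → ends 8
hp at 8 (size 2, align 2) → ends 10
team at 10 (size 1, align 1) → ends 11
pad 1 to align 2 for vx
vx at 12 (size 12, align 2) → ends 24
id at 24 (size 8, align 2) → ends 32
vy at 32 (size 3, align 1) → ends 35
state at 35 (size 1, align 1) → ends 36
total 36 bytes, alignment 2
array of 25: 25 × 36 = 900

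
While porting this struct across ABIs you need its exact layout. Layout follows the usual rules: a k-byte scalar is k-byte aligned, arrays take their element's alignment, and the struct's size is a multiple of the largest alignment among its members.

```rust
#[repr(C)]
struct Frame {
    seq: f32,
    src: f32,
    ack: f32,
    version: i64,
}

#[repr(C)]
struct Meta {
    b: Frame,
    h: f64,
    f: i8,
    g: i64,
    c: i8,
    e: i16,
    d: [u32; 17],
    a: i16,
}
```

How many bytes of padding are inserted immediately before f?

0

Frame: @0: seq [4B, align 4] → 4; @4: src [4B, align 4] → 8; @8: ack [4B, align 4] → 12; +4 pad (align 8); @16: version [8B, align 8] → 24; size 24, align 8
@0: b [24B, align 8] → 24
@24: h [8B, align 8] → 32
@32: f [1B, align 1] → 33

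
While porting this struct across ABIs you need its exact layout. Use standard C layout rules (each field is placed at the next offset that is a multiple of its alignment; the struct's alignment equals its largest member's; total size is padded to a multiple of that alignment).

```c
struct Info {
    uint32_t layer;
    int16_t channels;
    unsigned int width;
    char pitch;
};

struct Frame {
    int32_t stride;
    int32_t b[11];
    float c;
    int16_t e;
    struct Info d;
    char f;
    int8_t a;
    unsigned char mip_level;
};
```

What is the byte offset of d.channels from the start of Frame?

60

Info: @0: layer [4B, align 4] → 4; @4: channels [2B, align 2] → 6; +2 pad (align 4); @8: width [4B, align 4] → 12; @12: pitch [1B, align 1] → 13; +3 tail pad (align 4); size 16, align 4
@0: stride [4B, align 4] → 4
@4: b [44B, align 4] → 48
@48: c [4B, align 4] → 52
@52: e [2B, align 2] → 54
+2 pad (align 4)
@56: d [16B, align 4] → 72
within Info: channels at 4
56 + 4 = 60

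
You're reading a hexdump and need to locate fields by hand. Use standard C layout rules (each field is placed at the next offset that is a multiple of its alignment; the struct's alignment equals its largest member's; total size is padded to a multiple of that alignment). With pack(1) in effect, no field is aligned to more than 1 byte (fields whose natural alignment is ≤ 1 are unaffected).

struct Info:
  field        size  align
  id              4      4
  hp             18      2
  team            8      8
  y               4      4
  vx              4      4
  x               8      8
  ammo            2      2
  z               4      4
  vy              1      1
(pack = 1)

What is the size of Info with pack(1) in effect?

@0: id [4B, align 1] → 4
@4: hp [18B, align 1] → 22
@22: team [8B, align 1] → 30
@30: y [4B, align 1] → 34
@34: vx [4B, align 1] → 38
@38: x [8B, align 1] → 46
@46: ammo [2B, align 1] → 48
@48: z [4B, align 1] → 52
@52: vy [1B, align 1] → 53
size 53, align 1

53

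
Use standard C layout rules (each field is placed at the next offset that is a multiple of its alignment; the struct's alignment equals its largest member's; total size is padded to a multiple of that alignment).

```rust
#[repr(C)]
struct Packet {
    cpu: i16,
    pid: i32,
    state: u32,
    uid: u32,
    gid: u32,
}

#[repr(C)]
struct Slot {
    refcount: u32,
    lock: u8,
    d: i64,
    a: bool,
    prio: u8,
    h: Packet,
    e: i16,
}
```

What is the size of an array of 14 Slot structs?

672

Packet: @0: cpu [2B, align 2] → 2; +2 pad (align 4); @4: pid [4B, align 4] → 8; @8: state [4B, align 4] → 12; @12: uid [4B, align 4] → 16; @16: gid [4B, align 4] → 20; size 20, align 4
@0: refcount [4B, align 4] → 4
@4: lock [1B, align 1] → 5
+3 pad (align 8)
@8: d [8B, align 8] → 16
@16: a [1B, align 1] → 17
@17: prio [1B, align 1] → 18
+2 pad (align 4)
@20: h [20B, align 4] → 40
@40: e [2B, align 2] → 42
+6 tail pad (align 8)
size 48, align 8
array of 14: 14 × 48 = 672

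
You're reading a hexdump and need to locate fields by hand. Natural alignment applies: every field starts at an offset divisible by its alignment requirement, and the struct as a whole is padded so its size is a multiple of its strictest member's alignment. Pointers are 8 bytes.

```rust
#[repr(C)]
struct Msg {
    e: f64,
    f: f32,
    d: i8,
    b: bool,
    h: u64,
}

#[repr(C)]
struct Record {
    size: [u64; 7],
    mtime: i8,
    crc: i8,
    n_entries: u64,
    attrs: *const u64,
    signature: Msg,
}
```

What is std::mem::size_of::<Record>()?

104 bytes

Msg: e at 0 (size 8, align 8) → ends 8; f at 8 (size 4, align 4) → ends 12; d at 12 (size 1, align 1) → ends 13; b at 13 (size 1, align 1) → ends 14; pad 2 to align 8 for h; h at 16 (size 8, align 8) → ends 24; total 24 bytes, alignment 8
size at 0 (size 56, align 8) → ends 56
mtime at 56 (size 1, align 1) → ends 57
crc at 57 (size 1, align 1) → ends 58
pad 6 to align 8 for n_entries
n_entries at 64 (size 8, align 8) → ends 72
attrs at 72 (size 8, align 8) → ends 80
signature at 80 (size 24, align 8) → ends 104
total 104 bytes, alignment 8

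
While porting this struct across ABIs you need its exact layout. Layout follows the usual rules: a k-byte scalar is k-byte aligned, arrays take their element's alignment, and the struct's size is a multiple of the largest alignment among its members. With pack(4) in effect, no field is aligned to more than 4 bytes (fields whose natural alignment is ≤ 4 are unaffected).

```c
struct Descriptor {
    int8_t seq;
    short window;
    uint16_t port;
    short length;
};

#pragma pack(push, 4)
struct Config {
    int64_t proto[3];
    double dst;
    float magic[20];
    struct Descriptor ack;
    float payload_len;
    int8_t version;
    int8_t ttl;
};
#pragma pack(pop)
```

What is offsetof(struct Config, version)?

Descriptor: seq at 0 (size 1, align 1) → ends 1; pad 1 to align 2 for window; window at 2 (size 2, align 2) → ends 4; port at 4 (size 2, align 2) → ends 6; length at 6 (size 2, align 2) → ends 8; total 8 bytes, alignment 2
proto at 0 (size 24, align 4) → ends 24
dst at 24 (size 8, align 4) → ends 32
magic at 32 (size 80, align 4) → ends 112
ack at 112 (size 8, align 2) → ends 120
payload_len at 120 (size 4, align 4) → ends 124
version at 124 (size 1, align 1) → ends 125

124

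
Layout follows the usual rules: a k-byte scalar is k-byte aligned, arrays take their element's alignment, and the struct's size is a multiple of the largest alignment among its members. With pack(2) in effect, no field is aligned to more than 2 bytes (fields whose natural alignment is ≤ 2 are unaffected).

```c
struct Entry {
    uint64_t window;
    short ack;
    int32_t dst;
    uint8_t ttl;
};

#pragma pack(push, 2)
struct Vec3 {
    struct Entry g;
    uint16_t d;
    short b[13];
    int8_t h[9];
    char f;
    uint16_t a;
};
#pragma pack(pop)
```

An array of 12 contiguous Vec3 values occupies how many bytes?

768

Entry: window at 0 (size 8, align 8) → ends 8; ack at 8 (size 2, align 2) → ends 10; pad 2 to align 4 for dst; dst at 12 (size 4, align 4) → ends 16; ttl at 16 (size 1, align 1) → ends 17; tail pad 7 to reach multiple of 8; total 24 bytes, alignment 8
g at 0 (size 24, align 2) → ends 24
d at 24 (size 2, align 2) → ends 26
b at 26 (size 26, align 2) → ends 52
h at 52 (size 9, align 1) → ends 61
f at 61 (size 1, align 1) → ends 62
a at 62 (size 2, align 2) → ends 64
total 64 bytes, alignment 2
array of 12: 12 × 64 = 768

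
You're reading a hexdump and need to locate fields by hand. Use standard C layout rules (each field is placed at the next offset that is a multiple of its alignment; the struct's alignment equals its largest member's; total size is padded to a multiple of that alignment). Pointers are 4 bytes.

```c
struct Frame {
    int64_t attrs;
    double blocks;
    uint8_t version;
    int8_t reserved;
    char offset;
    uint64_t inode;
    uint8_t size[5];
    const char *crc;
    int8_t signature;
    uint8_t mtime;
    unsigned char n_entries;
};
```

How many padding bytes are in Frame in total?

@0: attrs [8B, align 8] → 8
@8: blocks [8B, align 8] → 16
@16: version [1B, align 1] → 17
@17: reserved [1B, align 1] → 18
@18: offset [1B, align 1] → 19
+5 pad (align 8)
@24: inode [8B, align 8] → 32
@32: size [5B, align 1] → 37
+3 pad (align 4)
@40: crc [4B, align 4] → 44
@44: signature [1B, align 1] → 45
@45: mtime [1B, align 1] → 46
@46: n_entries [1B, align 1] → 47
+1 tail pad (align 8)
size 48, align 8
data bytes 39, size 48 → padding 9

9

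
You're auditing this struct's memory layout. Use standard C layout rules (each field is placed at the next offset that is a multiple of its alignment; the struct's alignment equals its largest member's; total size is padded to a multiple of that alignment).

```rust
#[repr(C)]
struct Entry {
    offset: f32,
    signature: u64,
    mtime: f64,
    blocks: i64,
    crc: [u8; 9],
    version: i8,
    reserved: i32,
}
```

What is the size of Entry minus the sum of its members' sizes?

6

0..4  offset  (4B, 4-aligned)
4..8  -- padding (4B)
8..16  signature  (8B, 8-aligned)
16..24  mtime  (8B, 8-aligned)
24..32  blocks  (8B, 8-aligned)
32..41  crc  (9B, 1-aligned)
41..42  version  (1B, 1-aligned)
42..44  -- padding (2B)
44..48  reserved  (4B, 4-aligned)
sizeof = 48, alignof = 8
data bytes 42, size 48 → padding 6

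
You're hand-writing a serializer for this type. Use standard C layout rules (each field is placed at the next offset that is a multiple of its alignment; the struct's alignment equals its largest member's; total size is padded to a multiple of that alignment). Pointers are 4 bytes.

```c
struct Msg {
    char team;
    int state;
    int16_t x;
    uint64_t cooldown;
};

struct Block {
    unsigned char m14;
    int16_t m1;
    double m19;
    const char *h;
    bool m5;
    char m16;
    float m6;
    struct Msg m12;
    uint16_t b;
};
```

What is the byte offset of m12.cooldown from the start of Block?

48

Msg: @0: team [1B, align 1] → 1; +3 pad (align 4); @4: state [4B, align 4] → 8; @8: x [2B, align 2] → 10; +6 pad (align 8); @16: cooldown [8B, align 8] → 24; size 24, align 8
@0: m14 [1B, align 1] → 1
+1 pad (align 2)
@2: m1 [2B, align 2] → 4
+4 pad (align 8)
@8: m19 [8B, align 8] → 16
@16: h [4B, align 4] → 20
@20: m5 [1B, align 1] → 21
@21: m16 [1B, align 1] → 22
+2 pad (align 4)
@24: m6 [4B, align 4] → 28
+4 pad (align 8)
@32: m12 [24B, align 8] → 56
within Msg: cooldown at 16
32 + 16 = 48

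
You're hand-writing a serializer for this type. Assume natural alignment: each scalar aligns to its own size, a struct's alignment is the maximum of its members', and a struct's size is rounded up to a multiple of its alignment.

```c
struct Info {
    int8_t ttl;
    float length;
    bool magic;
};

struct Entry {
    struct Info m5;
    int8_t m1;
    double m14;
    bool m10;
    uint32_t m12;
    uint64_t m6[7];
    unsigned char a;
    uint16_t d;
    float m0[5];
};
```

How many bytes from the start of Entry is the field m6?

Info: 0..1  ttl  (1B, 1-aligned); 1..4  -- padding (3B); 4..8  length  (4B, 4-aligned); 8..9  magic  (1B, 1-aligned); 9..12  -- tail padding (3B); sizeof = 12, alignof = 4
0..12  m5  (12B, 4-aligned)
12..13  m1  (1B, 1-aligned)
13..16  -- padding (3B)
16..24  m14  (8B, 8-aligned)
24..25  m10  (1B, 1-aligned)
25..28  -- padding (3B)
28..32  m12  (4B, 4-aligned)
32..88  m6  (56B, 8-aligned)

32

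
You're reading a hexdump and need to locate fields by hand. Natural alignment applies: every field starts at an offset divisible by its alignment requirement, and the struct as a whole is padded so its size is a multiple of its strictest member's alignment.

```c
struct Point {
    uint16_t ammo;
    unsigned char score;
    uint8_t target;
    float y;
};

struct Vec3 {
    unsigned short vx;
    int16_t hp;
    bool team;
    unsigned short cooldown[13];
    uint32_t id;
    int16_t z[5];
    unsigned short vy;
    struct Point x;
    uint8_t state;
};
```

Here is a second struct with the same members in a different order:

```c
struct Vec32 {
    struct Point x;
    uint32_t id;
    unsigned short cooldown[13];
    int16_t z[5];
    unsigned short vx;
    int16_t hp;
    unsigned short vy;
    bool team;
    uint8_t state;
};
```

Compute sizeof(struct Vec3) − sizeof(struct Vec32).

Point: ammo at 0 (size 2, align 2) → ends 2; score at 2 (size 1, align 1) → ends 3; target at 3 (size 1, align 1) → ends 4; y at 4 (size 4, align 4) → ends 8; total 8 bytes, alignment 4
vx at 0 (size 2, align 2) → ends 2
hp at 2 (size 2, align 2) → ends 4
team at 4 (size 1, align 1) → ends 5
pad 1 to align 2 for cooldown
cooldown at 6 (size 26, align 2) → ends 32
id at 32 (size 4, align 4) → ends 36
z at 36 (size 10, align 2) → ends 46
vy at 46 (size 2, align 2) → ends 48
x at 48 (size 8, align 4) → ends 56
state at 56 (size 1, align 1) → ends 57
tail pad 3 to reach multiple of 4
total 60 bytes, alignment 4
— Vec32 —
x at 0 (size 8, align 4) → ends 8
id at 8 (size 4, align 4) → ends 12
cooldown at 12 (size 26, align 2) → ends 38
z at 38 (size 10, align 2) → ends 48
vx at 48 (size 2, align 2) → ends 50
hp at 50 (size 2, align 2) → ends 52
vy at 52 (size 2, align 2) → ends 54
team at 54 (size 1, align 1) → ends 55
state at 55 (size 1, align 1) → ends 56
total 56 bytes, alignment 4
60 − 56 = 4

4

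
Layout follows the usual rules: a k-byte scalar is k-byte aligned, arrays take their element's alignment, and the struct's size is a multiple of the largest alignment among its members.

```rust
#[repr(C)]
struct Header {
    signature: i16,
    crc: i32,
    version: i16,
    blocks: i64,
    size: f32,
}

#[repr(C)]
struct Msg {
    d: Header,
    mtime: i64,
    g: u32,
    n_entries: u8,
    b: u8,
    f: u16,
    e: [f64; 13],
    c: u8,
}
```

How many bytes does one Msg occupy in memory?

Header: signature at 0 (size 2, align 2) → ends 2; pad 2 to align 4 for crc; crc at 4 (size 4, align 4) → ends 8; version at 8 (size 2, align 2) → ends 10; pad 6 to align 8 for blocks; blocks at 16 (size 8, align 8) → ends 24; size at 24 (size 4, align 4) → ends 28; tail pad 4 to reach multiple of 8; total 32 bytes, alignment 8
d at 0 (size 32, align 8) → ends 32
mtime at 32 (size 8, align 8) → ends 40
g at 40 (size 4, align 4) → ends 44
n_entries at 44 (size 1, align 1) → ends 45
b at 45 (size 1, align 1) → ends 46
f at 46 (size 2, align 2) → ends 48
e at 48 (size 104, align 8) → ends 152
c at 152 (size 1, align 1) → ends 153
tail pad 7 to reach multiple of 8
total 160 bytes, alignment 8

160 bytes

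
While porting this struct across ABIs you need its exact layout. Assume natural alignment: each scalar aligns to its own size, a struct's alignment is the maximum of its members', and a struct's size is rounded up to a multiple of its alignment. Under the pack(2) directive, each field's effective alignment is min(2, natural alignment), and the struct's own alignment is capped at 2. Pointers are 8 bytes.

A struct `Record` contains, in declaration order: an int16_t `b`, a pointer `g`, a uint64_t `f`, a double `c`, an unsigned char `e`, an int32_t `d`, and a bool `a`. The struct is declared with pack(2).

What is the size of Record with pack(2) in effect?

34

b at 0 (size 2, align 2) → ends 2
g at 2 (size 8, align 2) → ends 10
f at 10 (size 8, align 2) → ends 18
c at 18 (size 8, align 2) → ends 26
e at 26 (size 1, align 1) → ends 27
pad 1 to align 2 for d
d at 28 (size 4, align 2) → ends 32
a at 32 (size 1, align 1) → ends 33
tail pad 1 to reach multiple of 2
total 34 bytes, alignment 2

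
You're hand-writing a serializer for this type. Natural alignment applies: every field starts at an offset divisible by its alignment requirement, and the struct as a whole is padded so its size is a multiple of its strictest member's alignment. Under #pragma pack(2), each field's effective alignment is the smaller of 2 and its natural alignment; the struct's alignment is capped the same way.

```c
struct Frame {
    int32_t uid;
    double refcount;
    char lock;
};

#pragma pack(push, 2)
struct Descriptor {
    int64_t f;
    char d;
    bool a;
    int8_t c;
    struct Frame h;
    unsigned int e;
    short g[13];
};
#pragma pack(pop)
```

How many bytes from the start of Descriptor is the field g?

Frame: 0..4  uid  (4B, 4-aligned); 4..8  -- padding (4B); 8..16  refcount  (8B, 8-aligned); 16..17  lock  (1B, 1-aligned); 17..24  -- tail padding (7B); sizeof = 24, alignof = 8
0..8  f  (8B, 2-aligned)
8..9  d  (1B, 1-aligned)
9..10  a  (1B, 1-aligned)
10..11  c  (1B, 1-aligned)
11..12  -- padding (1B)
12..36  h  (24B, 2-aligned)
36..40  e  (4B, 2-aligned)
40..66  g  (26B, 2-aligned)

40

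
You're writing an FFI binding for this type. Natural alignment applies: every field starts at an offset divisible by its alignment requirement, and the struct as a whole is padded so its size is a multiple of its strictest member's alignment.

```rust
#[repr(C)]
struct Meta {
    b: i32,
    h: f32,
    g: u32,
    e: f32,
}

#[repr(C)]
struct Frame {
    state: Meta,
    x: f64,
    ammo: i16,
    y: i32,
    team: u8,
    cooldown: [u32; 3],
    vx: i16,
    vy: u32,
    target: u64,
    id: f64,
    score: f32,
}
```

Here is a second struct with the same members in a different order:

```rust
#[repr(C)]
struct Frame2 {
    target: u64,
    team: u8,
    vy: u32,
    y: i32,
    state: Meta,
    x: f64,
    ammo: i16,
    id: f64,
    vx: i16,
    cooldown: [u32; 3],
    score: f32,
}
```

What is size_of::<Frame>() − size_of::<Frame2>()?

-8

Meta: b at 0 (size 4, align 4) → ends 4; h at 4 (size 4, align 4) → ends 8; g at 8 (size 4, align 4) → ends 12; e at 12 (size 4, align 4) → ends 16; total 16 bytes, alignment 4
state at 0 (size 16, align 4) → ends 16
x at 16 (size 8, align 8) → ends 24
ammo at 24 (size 2, align 2) → ends 26
pad 2 to align 4 for y
y at 28 (size 4, align 4) → ends 32
team at 32 (size 1, align 1) → ends 33
pad 3 to align 4 for cooldown
cooldown at 36 (size 12, align 4) → ends 48
vx at 48 (size 2, align 2) → ends 50
pad 2 to align 4 for vy
vy at 52 (size 4, align 4) → ends 56
target at 56 (size 8, align 8) → ends 64
id at 64 (size 8, align 8) → ends 72
score at 72 (size 4, align 4) → ends 76
tail pad 4 to reach multiple of 8
total 80 bytes, alignment 8
— Frame2 —
target at 0 (size 8, align 8) → ends 8
team at 8 (size 1, align 1) → ends 9
pad 3 to align 4 for vy
vy at 12 (size 4, align 4) → ends 16
y at 16 (size 4, align 4) → ends 20
state at 20 (size 16, align 4) → ends 36
pad 4 to align 8 for x
x at 40 (size 8, align 8) → ends 48
ammo at 48 (size 2, align 2) → ends 50
pad 6 to align 8 for id
id at 56 (size 8, align 8) → ends 64
vx at 64 (size 2, align 2) → ends 66
pad 2 to align 4 for cooldown
cooldown at 68 (size 12, align 4) → ends 80
score at 80 (size 4, align 4) → ends 84
tail pad 4 to reach multiple of 8
total 88 bytes, alignment 8
80 − 88 = -8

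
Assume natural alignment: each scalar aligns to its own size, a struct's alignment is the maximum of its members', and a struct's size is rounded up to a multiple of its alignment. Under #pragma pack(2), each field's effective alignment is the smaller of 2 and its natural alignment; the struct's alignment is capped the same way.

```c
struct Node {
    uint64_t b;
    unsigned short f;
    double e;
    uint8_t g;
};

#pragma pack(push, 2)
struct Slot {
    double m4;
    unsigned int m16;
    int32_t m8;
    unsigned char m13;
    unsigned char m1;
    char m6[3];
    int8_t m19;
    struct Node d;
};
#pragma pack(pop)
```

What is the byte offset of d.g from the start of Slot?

46

Node: b at 0 (size 8, align 8) → ends 8; f at 8 (size 2, align 2) → ends 10; pad 6 to align 8 for e; e at 16 (size 8, align 8) → ends 24; g at 24 (size 1, align 1) → ends 25; tail pad 7 to reach multiple of 8; total 32 bytes, alignment 8
m4 at 0 (size 8, align 2) → ends 8
m16 at 8 (size 4, align 2) → ends 12
m8 at 12 (size 4, align 2) → ends 16
m13 at 16 (size 1, align 1) → ends 17
m1 at 17 (size 1, align 1) → ends 18
m6 at 18 (size 3, align 1) → ends 21
m19 at 21 (size 1, align 1) → ends 22
d at 22 (size 32, align 2) → ends 54
within Node: g at 24
22 + 24 = 46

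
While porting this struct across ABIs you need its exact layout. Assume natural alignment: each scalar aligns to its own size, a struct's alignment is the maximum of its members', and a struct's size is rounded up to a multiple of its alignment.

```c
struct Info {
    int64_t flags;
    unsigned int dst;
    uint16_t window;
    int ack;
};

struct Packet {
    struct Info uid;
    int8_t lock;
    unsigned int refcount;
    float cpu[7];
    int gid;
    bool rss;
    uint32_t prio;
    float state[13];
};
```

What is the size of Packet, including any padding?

128

Info: @0: flags [8B, align 8] → 8; @8: dst [4B, align 4] → 12; @12: window [2B, align 2] → 14; +2 pad (align 4); @16: ack [4B, align 4] → 20; +4 tail pad (align 8); size 24, align 8
@0: uid [24B, align 8] → 24
@24: lock [1B, align 1] → 25
+3 pad (align 4)
@28: refcount [4B, align 4] → 32
@32: cpu [28B, align 4] → 60
@60: gid [4B, align 4] → 64
@64: rss [1B, align 1] → 65
+3 pad (align 4)
@68: prio [4B, align 4] → 72
@72: state [52B, align 4] → 124
+4 tail pad (align 8)
size 128, align 8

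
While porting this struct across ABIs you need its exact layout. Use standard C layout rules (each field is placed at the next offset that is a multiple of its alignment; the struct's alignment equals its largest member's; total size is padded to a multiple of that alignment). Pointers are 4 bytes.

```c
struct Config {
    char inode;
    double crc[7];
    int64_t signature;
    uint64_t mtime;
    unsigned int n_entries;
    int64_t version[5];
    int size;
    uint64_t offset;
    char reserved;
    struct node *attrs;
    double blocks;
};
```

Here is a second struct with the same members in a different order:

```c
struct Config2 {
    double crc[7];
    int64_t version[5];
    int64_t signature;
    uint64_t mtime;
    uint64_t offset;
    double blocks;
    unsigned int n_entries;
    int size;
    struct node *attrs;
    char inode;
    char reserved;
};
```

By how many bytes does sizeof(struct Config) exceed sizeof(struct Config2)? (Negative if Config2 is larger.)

16

inode at 0 (size 1, align 1) → ends 1
pad 7 to align 8 for crc
crc at 8 (size 56, align 8) → ends 64
signature at 64 (size 8, align 8) → ends 72
mtime at 72 (size 8, align 8) → ends 80
n_entries at 80 (size 4, align 4) → ends 84
pad 4 to align 8 for version
version at 88 (size 40, align 8) → ends 128
size at 128 (size 4, align 4) → ends 132
pad 4 to align 8 for offset
offset at 136 (size 8, align 8) → ends 144
reserved at 144 (size 1, align 1) → ends 145
pad 3 to align 4 for attrs
attrs at 148 (size 4, align 4) → ends 152
blocks at 152 (size 8, align 8) → ends 160
total 160 bytes, alignment 8
— Config2 —
crc at 0 (size 56, align 8) → ends 56
version at 56 (size 40, align 8) → ends 96
signature at 96 (size 8, align 8) → ends 104
mtime at 104 (size 8, align 8) → ends 112
offset at 112 (size 8, align 8) → ends 120
blocks at 120 (size 8, align 8) → ends 128
n_entries at 128 (size 4, align 4) → ends 132
size at 132 (size 4, align 4) → ends 136
attrs at 136 (size 4, align 4) → ends 140
inode at 140 (size 1, align 1) → ends 141
reserved at 141 (size 1, align 1) → ends 142
tail pad 2 to reach multiple of 8
total 144 bytes, alignment 8
160 − 144 = 16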